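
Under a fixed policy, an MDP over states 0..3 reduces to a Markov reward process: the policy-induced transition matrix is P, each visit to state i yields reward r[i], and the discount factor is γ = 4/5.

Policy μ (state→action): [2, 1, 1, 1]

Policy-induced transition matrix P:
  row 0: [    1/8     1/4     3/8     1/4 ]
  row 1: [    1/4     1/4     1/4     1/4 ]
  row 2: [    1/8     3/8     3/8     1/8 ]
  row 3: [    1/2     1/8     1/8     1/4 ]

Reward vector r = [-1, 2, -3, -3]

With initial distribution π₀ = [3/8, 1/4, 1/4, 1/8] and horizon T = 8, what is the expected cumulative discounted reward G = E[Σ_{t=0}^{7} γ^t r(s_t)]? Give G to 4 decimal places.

t=0: π = [0.3750, 0.2500, 0.2500, 0.1250], E[r] = -1.0000, γ^t·E[r] = -1.000000, running G = -1.000000
t=1: π = [0.2031, 0.2656, 0.3125, 0.2188], E[r] = -1.2656, γ^t·E[r] = -1.012500, running G = -2.012500
t=2: π = [0.2402, 0.2617, 0.2871, 0.2109], E[r] = -1.2109, γ^t·E[r] = -0.775000, running G = -2.787500
t=3: π = [0.2368, 0.2595, 0.2896, 0.2141], E[r] = -1.2288, γ^t·E[r] = -0.629125, running G = -3.416625
t=4: π = [0.2377, 0.2594, 0.2890, 0.2138], E[r] = -1.2274, γ^t·E[r] = -0.502738, running G = -3.919363
t=5: π = [0.2376, 0.2594, 0.2891, 0.2139], E[r] = -1.2278, γ^t·E[r] = -0.402316, running G = -4.321679
t=6: π = [0.2376, 0.2594, 0.2891, 0.2139], E[r] = -1.2277, γ^t·E[r] = -0.321838, running G = -4.643517
t=7: π = [0.2376, 0.2594, 0.2891, 0.2139], E[r] = -1.2277, γ^t·E[r] = -0.257472, running G = -4.900989

G = -4.9010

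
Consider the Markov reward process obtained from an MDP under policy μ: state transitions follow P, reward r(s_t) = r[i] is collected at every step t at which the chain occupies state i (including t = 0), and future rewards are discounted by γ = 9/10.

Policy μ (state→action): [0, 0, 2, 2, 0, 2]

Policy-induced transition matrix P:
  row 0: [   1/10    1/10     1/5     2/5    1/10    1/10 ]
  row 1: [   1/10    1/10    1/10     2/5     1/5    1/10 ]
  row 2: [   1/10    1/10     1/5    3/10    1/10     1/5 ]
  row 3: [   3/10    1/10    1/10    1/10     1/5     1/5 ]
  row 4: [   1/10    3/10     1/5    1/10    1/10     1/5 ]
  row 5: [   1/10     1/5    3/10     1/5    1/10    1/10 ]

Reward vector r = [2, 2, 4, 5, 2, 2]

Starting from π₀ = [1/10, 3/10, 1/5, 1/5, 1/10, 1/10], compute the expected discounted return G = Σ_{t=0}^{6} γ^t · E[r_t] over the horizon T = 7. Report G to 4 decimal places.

t=0: π = [0.1000, 0.3000, 0.2000, 0.2000, 0.1000, 0.1000], E[r] = 3.0000, γ^t·E[r] = 3.000000, running G = 3.000000
t=1: π = [0.1400, 0.1300, 0.1600, 0.2700, 0.1500, 0.1500], E[r] = 3.1300, γ^t·E[r] = 2.817000, running G = 5.817000
t=2: π = [0.1540, 0.1450, 0.1750, 0.2280, 0.1400, 0.1580], E[r] = 3.0340, γ^t·E[r] = 2.457540, running G = 8.274540
t=3: π = [0.1456, 0.1438, 0.1785, 0.2405, 0.1373, 0.1543], E[r] = 3.0785, γ^t·E[r] = 2.244227, running G = 10.518767
t=4: π = [0.1481, 0.1429, 0.1770, 0.2380, 0.1384, 0.1556], E[r] = 3.0679, γ^t·E[r] = 2.012816, running G = 12.531583
t=5: π = [0.1476, 0.1432, 0.1775, 0.2383, 0.1381, 0.1553], E[r] = 3.0697, γ^t·E[r] = 1.812650, running G = 14.344232
t=6: π = [0.1477, 0.1432, 0.1774, 0.2383, 0.1382, 0.1554], E[r] = 3.0696, γ^t·E[r] = 1.631316, running G = 15.975549

G = 15.9755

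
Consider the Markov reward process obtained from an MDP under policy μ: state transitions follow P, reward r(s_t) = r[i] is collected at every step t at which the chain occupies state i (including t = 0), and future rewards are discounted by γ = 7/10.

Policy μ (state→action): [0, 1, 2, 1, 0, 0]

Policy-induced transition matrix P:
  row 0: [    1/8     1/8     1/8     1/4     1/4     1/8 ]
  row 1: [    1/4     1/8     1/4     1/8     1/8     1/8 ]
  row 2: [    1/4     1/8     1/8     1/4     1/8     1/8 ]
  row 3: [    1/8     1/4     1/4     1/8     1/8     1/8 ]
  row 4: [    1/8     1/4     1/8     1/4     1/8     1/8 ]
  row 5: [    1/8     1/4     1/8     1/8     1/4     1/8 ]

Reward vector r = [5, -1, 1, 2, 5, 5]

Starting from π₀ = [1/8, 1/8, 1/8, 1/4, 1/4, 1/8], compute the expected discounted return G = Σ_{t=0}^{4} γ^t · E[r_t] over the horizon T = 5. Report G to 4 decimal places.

t=0: π = [0.1250, 0.1250, 0.1250, 0.2500, 0.2500, 0.1250], E[r] = 3.0000, γ^t·E[r] = 3.000000, running G = 3.000000
t=1: π = [0.1563, 0.2031, 0.1719, 0.1875, 0.1563, 0.1250], E[r] = 2.5313, γ^t·E[r] = 1.771875, running G = 4.771875
t=2: π = [0.1719, 0.1836, 0.1738, 0.1855, 0.1602, 0.1250], E[r] = 2.6465, γ^t·E[r] = 1.296777, running G = 6.068652
t=3: π = [0.1697, 0.1838, 0.1711, 0.1882, 0.1621, 0.1250], E[r] = 2.6477, γ^t·E[r] = 0.908163, running G = 6.976815
t=4: π = [0.1694, 0.1844, 0.1715, 0.1879, 0.1618, 0.1250], E[r] = 2.6439, γ^t·E[r] = 0.634791, running G = 7.611606

G = 7.6116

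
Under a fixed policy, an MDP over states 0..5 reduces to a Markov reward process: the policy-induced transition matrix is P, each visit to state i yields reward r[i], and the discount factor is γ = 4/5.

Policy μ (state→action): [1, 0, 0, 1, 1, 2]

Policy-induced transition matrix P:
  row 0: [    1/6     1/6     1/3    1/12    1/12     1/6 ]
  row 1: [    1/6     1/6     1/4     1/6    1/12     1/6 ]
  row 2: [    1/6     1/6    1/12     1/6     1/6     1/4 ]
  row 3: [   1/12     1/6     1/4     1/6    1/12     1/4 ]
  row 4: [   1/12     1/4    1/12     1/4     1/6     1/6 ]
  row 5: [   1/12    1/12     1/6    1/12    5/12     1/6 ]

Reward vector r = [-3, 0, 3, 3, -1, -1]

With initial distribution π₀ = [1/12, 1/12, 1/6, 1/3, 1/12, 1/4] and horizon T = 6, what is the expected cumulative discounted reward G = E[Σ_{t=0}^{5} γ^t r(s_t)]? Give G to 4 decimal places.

G = 1.6600

t=0: π = [0.0833, 0.0833, 0.1667, 0.3333, 0.0833, 0.2500], E[r] = 0.9167, γ^t·E[r] = 0.916667, running G = 0.916667
t=1: π = [0.1111, 0.1528, 0.1944, 0.1458, 0.1875, 0.2083], E[r] = 0.2917, γ^t·E[r] = 0.233333, running G = 1.150000
t=2: π = [0.1215, 0.1649, 0.1782, 0.1557, 0.1846, 0.1950], E[r] = 0.2575, γ^t·E[r] = 0.164815, running G = 1.314815
t=3: π = [0.1221, 0.1658, 0.1834, 0.1557, 0.1786, 0.1945], E[r] = 0.2780, γ^t·E[r] = 0.142321, running G = 1.457136
t=4: π = [0.1226, 0.1653, 0.1836, 0.1552, 0.1783, 0.1949], E[r] = 0.2753, γ^t·E[r] = 0.112780, running G = 1.569916
t=5: π = [0.1226, 0.1653, 0.1836, 0.1551, 0.1785, 0.1949], E[r] = 0.2749, γ^t·E[r] = 0.090070, running G = 1.659987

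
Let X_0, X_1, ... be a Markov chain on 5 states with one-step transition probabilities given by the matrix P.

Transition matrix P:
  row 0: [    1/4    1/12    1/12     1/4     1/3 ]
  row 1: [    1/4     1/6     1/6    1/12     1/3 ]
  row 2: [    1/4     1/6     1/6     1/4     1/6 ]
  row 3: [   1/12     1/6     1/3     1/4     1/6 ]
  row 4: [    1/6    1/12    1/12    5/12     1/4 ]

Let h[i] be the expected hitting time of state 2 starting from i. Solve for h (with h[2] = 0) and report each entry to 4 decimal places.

h = [6.1835, 5.8996, 0.0000, 4.6532, 5.9481]

First-step conditioning: h[2] = 0; for i ≠ 2, h[i] = 1 + Σ_k P[i][k]·h[k].
  h[0] = 1 + 1/4·h[0] + 1/12·h[1] + 1/4·h[3] + 1/3·h[4]
  h[1] = 1 + 1/4·h[0] + 1/6·h[1] + 1/12·h[3] + 1/3·h[4]
  h[3] = 1 + 1/12·h[0] + 1/6·h[1] + 1/4·h[3] + 1/6·h[4]
  h[4] = 1 + 1/6·h[0] + 1/12·h[1] + 5/12·h[3] + 1/4·h[4]
Solving the 4×4 linear system over states ≠ 2 gives exactly h = [10716/1733, 10224/1733, 0, 8064/1733, 10308/1733] (h[2] = 0 is the target).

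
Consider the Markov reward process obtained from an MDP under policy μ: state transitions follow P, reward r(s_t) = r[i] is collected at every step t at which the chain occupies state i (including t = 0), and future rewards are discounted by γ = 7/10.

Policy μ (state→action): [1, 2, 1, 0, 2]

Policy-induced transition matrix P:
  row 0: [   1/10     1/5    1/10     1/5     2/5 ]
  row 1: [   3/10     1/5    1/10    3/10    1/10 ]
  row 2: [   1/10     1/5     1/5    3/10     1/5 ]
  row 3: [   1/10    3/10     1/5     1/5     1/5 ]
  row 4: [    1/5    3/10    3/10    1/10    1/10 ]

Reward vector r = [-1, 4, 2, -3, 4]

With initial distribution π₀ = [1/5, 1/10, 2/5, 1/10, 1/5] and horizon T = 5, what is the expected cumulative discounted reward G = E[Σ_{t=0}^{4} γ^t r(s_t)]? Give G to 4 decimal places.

t=0: π = [0.2000, 0.1000, 0.4000, 0.1000, 0.2000], E[r] = 1.5000, γ^t·E[r] = 1.500000, running G = 1.500000
t=1: π = [0.1400, 0.2300, 0.1900, 0.2300, 0.2100], E[r] = 1.3100, γ^t·E[r] = 0.917000, running G = 2.417000
t=2: π = [0.1670, 0.2440, 0.1840, 0.2210, 0.1840], E[r] = 1.2500, γ^t·E[r] = 0.612500, running G = 3.029500
t=3: π = [0.1672, 0.2405, 0.1773, 0.2244, 0.1906], E[r] = 1.2386, γ^t·E[r] = 0.424840, running G = 3.454340
t=4: π = [0.1672, 0.2415, 0.1783, 0.2227, 0.1903], E[r] = 1.2486, γ^t·E[r] = 0.299784, running G = 3.754124

G = 3.7541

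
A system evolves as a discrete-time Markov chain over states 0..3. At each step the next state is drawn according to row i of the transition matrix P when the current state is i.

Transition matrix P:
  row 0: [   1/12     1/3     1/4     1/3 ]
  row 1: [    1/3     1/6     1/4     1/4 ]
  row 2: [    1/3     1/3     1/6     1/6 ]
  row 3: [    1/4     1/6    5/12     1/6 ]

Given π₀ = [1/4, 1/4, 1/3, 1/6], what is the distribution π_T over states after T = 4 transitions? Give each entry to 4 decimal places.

π = [0.2513, 0.2530, 0.2660, 0.2297]

t=0: π = [0.2500, 0.2500, 0.3333, 0.1667]
t=1: π = [0.2569, 0.2639, 0.2500, 0.2292]
t=2: π = [0.2500, 0.2512, 0.2674, 0.2315]
t=3: π = [0.2515, 0.2529, 0.2663, 0.2293]
t=4: π = [0.2513, 0.2530, 0.2660, 0.2297]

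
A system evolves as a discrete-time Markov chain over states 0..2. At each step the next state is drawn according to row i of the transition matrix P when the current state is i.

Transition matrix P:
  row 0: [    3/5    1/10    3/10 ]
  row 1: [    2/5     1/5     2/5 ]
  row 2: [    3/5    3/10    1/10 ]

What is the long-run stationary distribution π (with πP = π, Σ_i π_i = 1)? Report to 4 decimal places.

π = [0.5660, 0.1698, 0.2642]

Balance equations π_j = Σ_i π_i·P[i][j]:
  π_0 = 3/5·π_0 + 2/5·π_1 + 3/5·π_2
  π_1 = 1/10·π_0 + 1/5·π_1 + 3/10·π_2
  normalize: π_0 + π_1 + π_2 = 1
Solving the linear system gives exactly π = [30/53, 9/53, 14/53].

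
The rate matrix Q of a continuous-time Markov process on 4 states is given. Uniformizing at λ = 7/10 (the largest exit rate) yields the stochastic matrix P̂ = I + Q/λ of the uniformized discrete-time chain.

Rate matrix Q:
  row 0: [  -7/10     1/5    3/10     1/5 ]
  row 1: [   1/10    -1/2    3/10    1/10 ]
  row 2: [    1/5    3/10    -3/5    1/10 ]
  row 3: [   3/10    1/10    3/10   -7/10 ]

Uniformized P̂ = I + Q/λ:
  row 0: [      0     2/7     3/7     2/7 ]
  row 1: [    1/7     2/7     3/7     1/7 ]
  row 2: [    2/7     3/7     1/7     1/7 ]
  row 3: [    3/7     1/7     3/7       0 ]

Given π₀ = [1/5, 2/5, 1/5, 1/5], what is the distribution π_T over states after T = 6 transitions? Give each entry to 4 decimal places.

t=0: π = [0.2000, 0.4000, 0.2000, 0.2000]
t=1: π = [0.2000, 0.2857, 0.3714, 0.1429]
t=2: π = [0.2082, 0.3184, 0.3224, 0.1510]
t=3: π = [0.2023, 0.3102, 0.3364, 0.1510]
t=4: π = [0.2052, 0.3122, 0.3324, 0.1502]
t=5: π = [0.2040, 0.3118, 0.3336, 0.1507]
t=6: π = [0.2044, 0.3118, 0.3333, 0.1505]

π = [0.2044, 0.3118, 0.3333, 0.1505]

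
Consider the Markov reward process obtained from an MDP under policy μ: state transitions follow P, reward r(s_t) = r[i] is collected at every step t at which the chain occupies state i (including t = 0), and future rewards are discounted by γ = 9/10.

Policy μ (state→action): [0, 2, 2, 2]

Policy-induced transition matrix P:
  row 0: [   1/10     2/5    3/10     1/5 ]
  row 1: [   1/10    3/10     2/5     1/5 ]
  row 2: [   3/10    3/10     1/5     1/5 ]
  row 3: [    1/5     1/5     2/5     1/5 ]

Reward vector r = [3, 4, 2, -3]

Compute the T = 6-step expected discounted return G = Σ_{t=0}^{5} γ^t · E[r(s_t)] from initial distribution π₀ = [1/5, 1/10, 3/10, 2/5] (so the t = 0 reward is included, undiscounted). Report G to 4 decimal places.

t=0: π = [0.2000, 0.1000, 0.3000, 0.4000], E[r] = 0.4000, γ^t·E[r] = 0.400000, running G = 0.400000
t=1: π = [0.2000, 0.2800, 0.3200, 0.2000], E[r] = 1.7600, γ^t·E[r] = 1.584000, running G = 1.984000
t=2: π = [0.1840, 0.3000, 0.3160, 0.2000], E[r] = 1.7840, γ^t·E[r] = 1.445040, running G = 3.429040
t=3: π = [0.1832, 0.2984, 0.3184, 0.2000], E[r] = 1.7800, γ^t·E[r] = 1.297620, running G = 4.726660
t=4: π = [0.1837, 0.2983, 0.3180, 0.2000], E[r] = 1.7803, γ^t·E[r] = 1.168068, running G = 5.894728
t=5: π = [0.1836, 0.2984, 0.3180, 0.2000], E[r] = 1.7803, γ^t·E[r] = 1.051271, running G = 6.945999

G = 6.9460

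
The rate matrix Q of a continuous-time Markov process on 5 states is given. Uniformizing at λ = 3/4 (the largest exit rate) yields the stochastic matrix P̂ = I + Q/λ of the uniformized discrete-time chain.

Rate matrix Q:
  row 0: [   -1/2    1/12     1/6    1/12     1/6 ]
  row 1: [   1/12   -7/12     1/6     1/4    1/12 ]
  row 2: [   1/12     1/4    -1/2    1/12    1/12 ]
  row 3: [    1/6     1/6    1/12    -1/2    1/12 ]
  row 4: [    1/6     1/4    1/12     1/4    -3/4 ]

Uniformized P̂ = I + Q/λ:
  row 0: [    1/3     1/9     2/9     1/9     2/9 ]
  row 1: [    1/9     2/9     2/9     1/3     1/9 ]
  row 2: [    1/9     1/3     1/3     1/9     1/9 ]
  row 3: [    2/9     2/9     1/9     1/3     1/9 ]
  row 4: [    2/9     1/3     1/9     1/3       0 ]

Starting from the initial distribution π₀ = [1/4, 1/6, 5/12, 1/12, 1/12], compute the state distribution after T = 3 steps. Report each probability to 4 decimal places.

π = [0.1920, 0.2383, 0.2068, 0.2439, 0.1189]

t=0: π = [0.2500, 0.1667, 0.4167, 0.0833, 0.0833]
t=1: π = [0.1852, 0.2500, 0.2500, 0.1852, 0.1296]
t=2: π = [0.1872, 0.2438, 0.2150, 0.2366, 0.1173]
t=3: π = [0.1920, 0.2383, 0.2068, 0.2439, 0.1189]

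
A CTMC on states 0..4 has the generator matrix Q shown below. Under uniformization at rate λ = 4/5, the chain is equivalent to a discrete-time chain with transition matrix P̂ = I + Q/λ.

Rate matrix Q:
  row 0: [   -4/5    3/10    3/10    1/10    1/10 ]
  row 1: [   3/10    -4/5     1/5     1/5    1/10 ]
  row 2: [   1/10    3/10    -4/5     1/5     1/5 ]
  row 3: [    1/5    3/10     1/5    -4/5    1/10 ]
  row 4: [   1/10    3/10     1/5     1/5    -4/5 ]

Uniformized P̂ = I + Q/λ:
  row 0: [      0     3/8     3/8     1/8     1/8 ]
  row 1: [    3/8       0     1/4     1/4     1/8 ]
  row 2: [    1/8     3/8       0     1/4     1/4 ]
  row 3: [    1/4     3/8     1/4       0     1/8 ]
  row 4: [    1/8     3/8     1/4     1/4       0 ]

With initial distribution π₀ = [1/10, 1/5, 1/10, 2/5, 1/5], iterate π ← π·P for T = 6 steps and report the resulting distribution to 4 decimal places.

t=0: π = [0.1000, 0.2000, 0.1000, 0.4000, 0.2000]
t=1: π = [0.2125, 0.3000, 0.2375, 0.1375, 0.1125]
t=2: π = [0.1906, 0.2625, 0.2172, 0.1891, 0.1406]
t=3: π = [0.1904, 0.2766, 0.2195, 0.1789, 0.1346]
t=4: π = [0.1927, 0.2713, 0.2189, 0.1815, 0.1356]
t=5: π = [0.1914, 0.2733, 0.2194, 0.1805, 0.1354]
t=6: π = [0.1920, 0.2725, 0.2191, 0.1809, 0.1355]

π = [0.1920, 0.2725, 0.2191, 0.1809, 0.1355]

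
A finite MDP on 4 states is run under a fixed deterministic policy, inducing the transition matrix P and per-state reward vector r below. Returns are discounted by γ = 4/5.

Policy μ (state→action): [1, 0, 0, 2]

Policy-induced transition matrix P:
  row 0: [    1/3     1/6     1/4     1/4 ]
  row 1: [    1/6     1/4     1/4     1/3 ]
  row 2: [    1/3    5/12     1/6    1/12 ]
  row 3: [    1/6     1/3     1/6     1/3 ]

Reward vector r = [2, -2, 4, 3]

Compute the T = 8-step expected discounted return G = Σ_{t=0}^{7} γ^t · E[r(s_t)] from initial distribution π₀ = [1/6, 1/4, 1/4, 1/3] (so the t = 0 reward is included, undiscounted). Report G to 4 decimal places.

t=0: π = [0.1667, 0.2500, 0.2500, 0.3333], E[r] = 1.8333, γ^t·E[r] = 1.833333, running G = 1.833333
t=1: π = [0.2361, 0.3056, 0.2014, 0.2569], E[r] = 1.4375, γ^t·E[r] = 1.150000, running G = 2.983333
t=2: π = [0.2396, 0.2853, 0.2118, 0.2633], E[r] = 1.5457, γ^t·E[r] = 0.989259, running G = 3.972593
t=3: π = [0.2419, 0.2873, 0.2104, 0.2604], E[r] = 1.5321, γ^t·E[r] = 0.784444, running G = 4.757037
t=4: π = [0.2421, 0.2866, 0.2108, 0.2606], E[r] = 1.5357, γ^t·E[r] = 0.629006, running G = 5.386043
t=5: π = [0.2421, 0.2867, 0.2107, 0.2605], E[r] = 1.5352, γ^t·E[r] = 0.503064, running G = 5.889107
t=6: π = [0.2421, 0.2866, 0.2107, 0.2605], E[r] = 1.5353, γ^t·E[r] = 0.402483, running G = 6.291590
t=7: π = [0.2421, 0.2866, 0.2107, 0.2605], E[r] = 1.5353, γ^t·E[r] = 0.321983, running G = 6.613573

G = 6.6136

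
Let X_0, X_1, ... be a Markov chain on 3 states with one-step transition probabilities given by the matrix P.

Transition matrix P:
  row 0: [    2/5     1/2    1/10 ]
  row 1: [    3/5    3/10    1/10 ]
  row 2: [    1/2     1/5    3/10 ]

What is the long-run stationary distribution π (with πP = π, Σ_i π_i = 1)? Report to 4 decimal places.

π = [0.4896, 0.3854, 0.1250]

Balance equations π_j = Σ_i π_i·P[i][j]:
  π_0 = 2/5·π_0 + 3/5·π_1 + 1/2·π_2
  π_1 = 1/2·π_0 + 3/10·π_1 + 1/5·π_2
  normalize: π_0 + π_1 + π_2 = 1
Solving the linear system gives exactly π = [47/96, 37/96, 1/8].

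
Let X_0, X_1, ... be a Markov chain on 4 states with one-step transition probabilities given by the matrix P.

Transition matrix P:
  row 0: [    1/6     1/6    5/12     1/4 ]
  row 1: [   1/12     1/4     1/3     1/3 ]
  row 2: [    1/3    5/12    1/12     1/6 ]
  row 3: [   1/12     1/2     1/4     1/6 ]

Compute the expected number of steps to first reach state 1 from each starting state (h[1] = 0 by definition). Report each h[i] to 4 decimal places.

First-step conditioning: h[1] = 0; for i ≠ 1, h[i] = 1 + Σ_k P[i][k]·h[k].
  h[0] = 1 + 1/6·h[0] + 5/12·h[2] + 1/4·h[3]
  h[2] = 1 + 1/3·h[0] + 1/12·h[2] + 1/6·h[3]
  h[3] = 1 + 1/12·h[0] + 1/4·h[2] + 1/6·h[3]
Solving the 3×3 linear system over states ≠ 1 gives exactly h = [2472/761, 0, 2052/761, 1776/761] (h[1] = 0 is the target).

h = [3.2484, 0.0000, 2.6965, 2.3338]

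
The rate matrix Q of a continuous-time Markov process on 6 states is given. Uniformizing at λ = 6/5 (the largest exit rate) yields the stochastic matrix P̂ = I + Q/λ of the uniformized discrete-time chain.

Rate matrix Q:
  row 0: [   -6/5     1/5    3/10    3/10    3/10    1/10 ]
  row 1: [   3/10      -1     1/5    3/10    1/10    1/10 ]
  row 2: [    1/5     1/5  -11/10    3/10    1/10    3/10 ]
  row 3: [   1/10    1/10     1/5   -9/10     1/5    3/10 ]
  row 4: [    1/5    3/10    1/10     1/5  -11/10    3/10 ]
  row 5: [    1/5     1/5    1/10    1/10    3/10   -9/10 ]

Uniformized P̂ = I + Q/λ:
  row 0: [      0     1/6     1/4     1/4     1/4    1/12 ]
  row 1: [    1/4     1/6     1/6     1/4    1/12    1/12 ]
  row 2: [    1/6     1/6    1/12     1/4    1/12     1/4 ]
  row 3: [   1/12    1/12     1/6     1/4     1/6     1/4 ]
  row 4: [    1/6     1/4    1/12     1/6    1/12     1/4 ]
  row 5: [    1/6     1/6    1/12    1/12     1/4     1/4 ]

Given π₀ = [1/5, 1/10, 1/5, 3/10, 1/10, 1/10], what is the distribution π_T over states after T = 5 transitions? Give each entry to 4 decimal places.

t=0: π = [0.2000, 0.1000, 0.2000, 0.3000, 0.1000, 0.1000]
t=1: π = [0.1167, 0.1500, 0.1500, 0.2250, 0.1583, 0.2000]
t=2: π = [0.1410, 0.1611, 0.1340, 0.2035, 0.1549, 0.2056]
t=3: π = [0.1396, 0.1626, 0.1372, 0.2028, 0.1580, 0.1997]
t=4: π = [0.1400, 0.1629, 0.1371, 0.2036, 0.1568, 0.1996]
t=5: π = [0.1399, 0.1628, 0.1372, 0.2037, 0.1569, 0.1995]

π = [0.1399, 0.1628, 0.1372, 0.2037, 0.1569, 0.1995]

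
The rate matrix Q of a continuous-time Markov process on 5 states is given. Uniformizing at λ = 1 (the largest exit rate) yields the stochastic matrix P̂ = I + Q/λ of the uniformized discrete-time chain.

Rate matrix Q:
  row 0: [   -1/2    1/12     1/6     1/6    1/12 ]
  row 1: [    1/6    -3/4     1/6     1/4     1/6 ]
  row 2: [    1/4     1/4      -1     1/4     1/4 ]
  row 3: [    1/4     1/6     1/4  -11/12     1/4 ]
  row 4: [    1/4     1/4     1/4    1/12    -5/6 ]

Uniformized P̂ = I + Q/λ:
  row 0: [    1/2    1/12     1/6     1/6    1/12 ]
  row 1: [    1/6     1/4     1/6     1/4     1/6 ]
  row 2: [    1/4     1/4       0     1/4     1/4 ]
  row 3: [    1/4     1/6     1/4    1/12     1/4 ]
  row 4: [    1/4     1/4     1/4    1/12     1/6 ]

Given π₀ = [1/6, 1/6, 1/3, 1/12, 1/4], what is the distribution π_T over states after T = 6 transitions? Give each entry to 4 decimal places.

t=0: π = [0.1667, 0.1667, 0.3333, 0.0833, 0.2500]
t=1: π = [0.2778, 0.2153, 0.1389, 0.1806, 0.1875]
t=2: π = [0.3015, 0.1887, 0.1742, 0.1655, 0.1701]
t=3: π = [0.3097, 0.1860, 0.1656, 0.1689, 0.1698]
t=4: π = [0.3119, 0.1843, 0.1673, 0.1677, 0.1687]
t=5: π = [0.3126, 0.1840, 0.1668, 0.1679, 0.1686]
t=6: π = [0.3128, 0.1839, 0.1669, 0.1679, 0.1685]

π = [0.3128, 0.1839, 0.1669, 0.1679, 0.1685]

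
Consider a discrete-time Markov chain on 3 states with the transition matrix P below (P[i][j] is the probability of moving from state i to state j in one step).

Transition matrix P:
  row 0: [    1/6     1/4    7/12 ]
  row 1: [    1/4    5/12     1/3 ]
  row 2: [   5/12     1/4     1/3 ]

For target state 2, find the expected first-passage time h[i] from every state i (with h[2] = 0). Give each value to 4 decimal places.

First-step conditioning: h[2] = 0; for i ≠ 2, h[i] = 1 + Σ_k P[i][k]·h[k].
  h[0] = 1 + 1/6·h[0] + 1/4·h[1]
  h[1] = 1 + 1/4·h[0] + 5/12·h[1]
Solving the 2×2 linear system over states ≠ 2 gives exactly h = [120/61, 156/61, 0] (h[2] = 0 is the target).

h = [1.9672, 2.5574, 0.0000]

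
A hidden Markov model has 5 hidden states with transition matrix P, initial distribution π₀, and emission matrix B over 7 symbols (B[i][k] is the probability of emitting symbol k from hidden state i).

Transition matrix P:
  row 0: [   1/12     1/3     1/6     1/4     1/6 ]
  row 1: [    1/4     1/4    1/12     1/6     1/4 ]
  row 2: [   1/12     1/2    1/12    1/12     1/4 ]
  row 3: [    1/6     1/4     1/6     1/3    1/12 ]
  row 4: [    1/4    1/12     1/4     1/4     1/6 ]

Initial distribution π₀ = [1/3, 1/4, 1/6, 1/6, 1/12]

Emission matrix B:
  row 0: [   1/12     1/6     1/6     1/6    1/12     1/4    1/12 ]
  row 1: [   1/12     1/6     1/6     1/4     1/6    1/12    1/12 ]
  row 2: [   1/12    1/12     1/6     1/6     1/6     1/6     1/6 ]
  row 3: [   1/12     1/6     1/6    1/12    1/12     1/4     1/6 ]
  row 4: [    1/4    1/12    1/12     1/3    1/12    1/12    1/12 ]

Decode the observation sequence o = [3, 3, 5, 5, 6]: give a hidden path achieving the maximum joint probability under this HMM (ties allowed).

t=0: δ = [5.556e-02, 6.250e-02, 2.778e-02, 1.389e-02, 2.778e-02]  (obs o_0=3)
t=1: δ = [2.604e-03, 4.630e-03, 1.543e-03, 1.157e-03, 5.208e-03]  ψ = [1, 0, 0, 0, 1]  (obs o_1=3)
t=2: δ = [3.255e-04, 9.645e-05, 2.170e-04, 3.255e-04, 9.645e-05]  ψ = [4, 1, 4, 4, 1]  (obs o_2=5)
t=3: δ = [1.356e-05, 9.042e-06, 9.042e-06, 2.713e-05, 4.521e-06]  ψ = [3, 0, 0, 3, 0]  (obs o_3=5)
t=4: δ = [3.768e-07, 5.651e-07, 7.535e-07, 1.507e-06, 1.884e-07]  ψ = [3, 3, 3, 3, 0]  (obs o_4=6)
backtrack: best end state = 3; path = [1, 4, 3, 3, 3]

path = [1, 4, 3, 3, 3]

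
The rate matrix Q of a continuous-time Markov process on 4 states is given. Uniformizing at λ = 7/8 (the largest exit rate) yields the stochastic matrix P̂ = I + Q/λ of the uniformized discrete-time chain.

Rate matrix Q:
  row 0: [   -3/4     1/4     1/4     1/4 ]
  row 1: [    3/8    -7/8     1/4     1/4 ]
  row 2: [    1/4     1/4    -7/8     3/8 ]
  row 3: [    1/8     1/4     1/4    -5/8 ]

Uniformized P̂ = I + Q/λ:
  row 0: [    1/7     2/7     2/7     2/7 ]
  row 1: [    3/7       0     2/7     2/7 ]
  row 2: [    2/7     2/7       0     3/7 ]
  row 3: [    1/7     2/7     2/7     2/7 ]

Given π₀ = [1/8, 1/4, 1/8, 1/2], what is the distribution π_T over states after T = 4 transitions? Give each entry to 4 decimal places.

t=0: π = [0.1250, 0.2500, 0.1250, 0.5000]
t=1: π = [0.2321, 0.2143, 0.2500, 0.3036]
t=2: π = [0.2398, 0.2245, 0.2143, 0.3214]
t=3: π = [0.2376, 0.2216, 0.2245, 0.3163]
t=4: π = [0.2382, 0.2224, 0.2216, 0.3178]

π = [0.2382, 0.2224, 0.2216, 0.3178]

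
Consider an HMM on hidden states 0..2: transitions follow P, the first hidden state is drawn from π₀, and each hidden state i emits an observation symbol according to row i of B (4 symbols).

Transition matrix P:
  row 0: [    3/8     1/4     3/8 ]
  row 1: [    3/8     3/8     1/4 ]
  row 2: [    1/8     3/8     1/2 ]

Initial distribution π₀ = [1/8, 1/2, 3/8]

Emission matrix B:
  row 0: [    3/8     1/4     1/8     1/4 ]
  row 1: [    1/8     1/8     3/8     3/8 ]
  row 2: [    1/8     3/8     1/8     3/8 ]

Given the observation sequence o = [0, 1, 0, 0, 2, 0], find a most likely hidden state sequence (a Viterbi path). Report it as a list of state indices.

t=0: δ = [4.688e-02, 6.250e-02, 4.688e-02]  (obs o_0=0)
t=1: δ = [5.859e-03, 2.930e-03, 8.789e-03]  ψ = [1, 1, 2]  (obs o_1=1)
t=2: δ = [8.240e-04, 4.120e-04, 5.493e-04]  ψ = [0, 2, 2]  (obs o_2=0)
t=3: δ = [1.159e-04, 2.575e-05, 3.862e-05]  ψ = [0, 0, 0]  (obs o_3=0)
t=4: δ = [5.431e-06, 1.086e-05, 5.431e-06]  ψ = [0, 0, 0]  (obs o_4=2)
t=5: δ = [1.528e-06, 5.092e-07, 3.395e-07]  ψ = [1, 1, 1]  (obs o_5=0)
backtrack: best end state = 0; path = [1, 0, 0, 0, 1, 0]

path = [1, 0, 0, 0, 1, 0]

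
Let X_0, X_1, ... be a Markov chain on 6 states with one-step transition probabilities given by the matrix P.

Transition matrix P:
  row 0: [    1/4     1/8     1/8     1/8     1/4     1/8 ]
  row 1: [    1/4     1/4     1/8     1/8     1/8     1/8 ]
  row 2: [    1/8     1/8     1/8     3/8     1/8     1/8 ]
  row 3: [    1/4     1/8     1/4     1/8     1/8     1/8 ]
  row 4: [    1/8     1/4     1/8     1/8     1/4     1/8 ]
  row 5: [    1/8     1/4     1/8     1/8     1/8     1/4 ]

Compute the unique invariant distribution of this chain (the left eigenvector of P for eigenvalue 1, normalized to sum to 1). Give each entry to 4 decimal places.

π = [0.1927, 0.1876, 0.1452, 0.1613, 0.1704, 0.1429]

Balance equations π_j = Σ_i π_i·P[i][j]:
  π_0 = 1/4·π_0 + 1/4·π_1 + 1/8·π_2 + 1/4·π_3 + 1/8·π_4 + 1/8·π_5
  π_1 = 1/8·π_0 + 1/4·π_1 + 1/8·π_2 + 1/8·π_3 + 1/4·π_4 + 1/4·π_5
  π_2 = 1/8·π_0 + 1/8·π_1 + 1/8·π_2 + 1/4·π_3 + 1/8·π_4 + 1/8·π_5
  π_3 = 1/8·π_0 + 1/8·π_1 + 3/8·π_2 + 1/8·π_3 + 1/8·π_4 + 1/8·π_5
  π_4 = 1/4·π_0 + 1/8·π_1 + 1/8·π_2 + 1/8·π_3 + 1/4·π_4 + 1/8·π_5
  normalize: π_0 + π_1 + π_2 + π_3 + π_4 + π_5 = 1
Solving the linear system gives exactly π = [227/1178, 221/1178, 9/62, 5/31, 1405/8246, 1/7].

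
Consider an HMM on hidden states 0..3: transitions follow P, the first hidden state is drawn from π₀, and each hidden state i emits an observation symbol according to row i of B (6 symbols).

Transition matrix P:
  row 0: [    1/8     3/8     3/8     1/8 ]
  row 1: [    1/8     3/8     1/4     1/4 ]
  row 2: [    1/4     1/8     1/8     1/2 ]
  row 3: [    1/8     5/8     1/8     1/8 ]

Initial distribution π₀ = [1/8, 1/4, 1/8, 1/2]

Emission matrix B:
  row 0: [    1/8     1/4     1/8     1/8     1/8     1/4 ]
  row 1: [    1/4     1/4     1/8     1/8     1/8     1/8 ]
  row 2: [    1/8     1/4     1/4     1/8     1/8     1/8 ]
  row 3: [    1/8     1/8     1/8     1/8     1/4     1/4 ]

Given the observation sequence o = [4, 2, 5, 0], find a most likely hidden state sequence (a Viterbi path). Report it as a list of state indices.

path = [3, 1, 3, 1]

t=0: δ = [1.562e-02, 3.125e-02, 1.562e-02, 1.250e-01]  (obs o_0=4)
t=1: δ = [1.953e-03, 9.766e-03, 3.906e-03, 1.953e-03]  ψ = [3, 3, 3, 3]  (obs o_1=2)
t=2: δ = [3.052e-04, 4.578e-04, 3.052e-04, 6.104e-04]  ψ = [1, 1, 1, 1]  (obs o_2=5)
t=3: δ = [9.537e-06, 9.537e-05, 1.431e-05, 1.907e-05]  ψ = [2, 3, 0, 2]  (obs o_3=0)
backtrack: best end state = 1; path = [3, 1, 3, 1]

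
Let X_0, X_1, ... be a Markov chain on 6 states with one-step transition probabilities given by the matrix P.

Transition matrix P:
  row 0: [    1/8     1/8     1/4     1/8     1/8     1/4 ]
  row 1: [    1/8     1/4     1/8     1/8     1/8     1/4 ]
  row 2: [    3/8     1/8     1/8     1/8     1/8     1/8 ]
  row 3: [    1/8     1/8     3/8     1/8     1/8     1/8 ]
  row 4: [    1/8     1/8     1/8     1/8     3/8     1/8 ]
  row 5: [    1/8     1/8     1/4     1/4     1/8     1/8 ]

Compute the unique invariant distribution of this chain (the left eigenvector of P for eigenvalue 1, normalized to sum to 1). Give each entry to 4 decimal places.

Balance equations π_j = Σ_i π_i·P[i][j]:
  π_0 = 1/8·π_0 + 1/8·π_1 + 3/8·π_2 + 1/8·π_3 + 1/8·π_4 + 1/8·π_5
  π_1 = 1/8·π_0 + 1/4·π_1 + 1/8·π_2 + 1/8·π_3 + 1/8·π_4 + 1/8·π_5
  π_2 = 1/4·π_0 + 1/8·π_1 + 1/8·π_2 + 3/8·π_3 + 1/8·π_4 + 1/4·π_5
  π_3 = 1/8·π_0 + 1/8·π_1 + 1/8·π_2 + 1/8·π_3 + 1/8·π_4 + 1/4·π_5
  π_4 = 1/8·π_0 + 1/8·π_1 + 1/8·π_2 + 1/8·π_3 + 3/8·π_4 + 1/8·π_5
  normalize: π_0 + π_1 + π_2 + π_3 + π_4 + π_5 = 1
Solving the linear system gives exactly π = [1216/6909, 1/7, 2819/13818, 1006/6909, 1/6, 1139/6909].

π = [0.1760, 0.1429, 0.2040, 0.1456, 0.1667, 0.1649]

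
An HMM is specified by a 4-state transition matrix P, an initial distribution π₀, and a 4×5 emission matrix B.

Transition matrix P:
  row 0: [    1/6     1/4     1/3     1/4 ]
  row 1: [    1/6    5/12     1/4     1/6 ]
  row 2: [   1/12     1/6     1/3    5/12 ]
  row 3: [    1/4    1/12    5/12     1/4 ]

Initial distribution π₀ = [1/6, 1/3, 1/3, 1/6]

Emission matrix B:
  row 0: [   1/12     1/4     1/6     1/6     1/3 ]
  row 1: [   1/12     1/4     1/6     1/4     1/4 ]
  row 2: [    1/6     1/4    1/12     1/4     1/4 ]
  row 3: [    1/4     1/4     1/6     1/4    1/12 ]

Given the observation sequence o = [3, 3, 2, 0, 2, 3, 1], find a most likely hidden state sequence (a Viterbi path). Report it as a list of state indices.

t=0: δ = [2.778e-02, 8.333e-02, 8.333e-02, 4.167e-02]  (obs o_0=3)
t=1: δ = [2.315e-03, 8.681e-03, 6.944e-03, 8.681e-03]  ψ = [1, 1, 2, 2]  (obs o_1=3)
t=2: δ = [3.617e-04, 6.028e-04, 3.014e-04, 4.823e-04]  ψ = [3, 1, 3, 2]  (obs o_2=2)
t=3: δ = [1.005e-05, 2.093e-05, 3.349e-05, 3.140e-05]  ψ = [3, 1, 3, 2]  (obs o_3=0)
t=4: δ = [1.308e-06, 1.454e-06, 1.090e-06, 2.326e-06]  ψ = [3, 1, 3, 2]  (obs o_4=2)
t=5: δ = [9.690e-08, 1.514e-07, 2.423e-07, 1.454e-07]  ψ = [3, 1, 3, 3]  (obs o_5=3)
t=6: δ = [9.085e-09, 1.577e-08, 2.019e-08, 2.524e-08]  ψ = [3, 1, 2, 2]  (obs o_6=1)
backtrack: best end state = 3; path = [2, 2, 3, 2, 3, 2, 3]

path = [2, 2, 3, 2, 3, 2, 3]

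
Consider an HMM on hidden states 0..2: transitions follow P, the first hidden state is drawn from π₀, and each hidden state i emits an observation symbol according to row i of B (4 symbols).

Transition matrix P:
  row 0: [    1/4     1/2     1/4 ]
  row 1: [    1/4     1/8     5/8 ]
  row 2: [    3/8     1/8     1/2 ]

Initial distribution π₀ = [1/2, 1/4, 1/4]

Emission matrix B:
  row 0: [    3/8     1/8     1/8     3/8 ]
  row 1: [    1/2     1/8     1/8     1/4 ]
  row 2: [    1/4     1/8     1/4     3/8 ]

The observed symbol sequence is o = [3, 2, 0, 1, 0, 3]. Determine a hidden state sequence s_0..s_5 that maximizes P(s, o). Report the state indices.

t=0: δ = [1.875e-01, 6.250e-02, 9.375e-02]  (obs o_0=3)
t=1: δ = [5.859e-03, 1.172e-02, 1.172e-02]  ψ = [0, 0, 0]  (obs o_1=2)
t=2: δ = [1.648e-03, 1.465e-03, 1.831e-03]  ψ = [2, 0, 1]  (obs o_2=0)
t=3: δ = [8.583e-05, 1.030e-04, 1.144e-04]  ψ = [2, 0, 1]  (obs o_3=1)
t=4: δ = [1.609e-05, 2.146e-05, 1.609e-05]  ψ = [2, 0, 1]  (obs o_4=0)
t=5: δ = [2.263e-06, 2.012e-06, 5.029e-06]  ψ = [2, 0, 1]  (obs o_5=3)
backtrack: best end state = 2; path = [0, 1, 2, 0, 1, 2]

path = [0, 1, 2, 0, 1, 2]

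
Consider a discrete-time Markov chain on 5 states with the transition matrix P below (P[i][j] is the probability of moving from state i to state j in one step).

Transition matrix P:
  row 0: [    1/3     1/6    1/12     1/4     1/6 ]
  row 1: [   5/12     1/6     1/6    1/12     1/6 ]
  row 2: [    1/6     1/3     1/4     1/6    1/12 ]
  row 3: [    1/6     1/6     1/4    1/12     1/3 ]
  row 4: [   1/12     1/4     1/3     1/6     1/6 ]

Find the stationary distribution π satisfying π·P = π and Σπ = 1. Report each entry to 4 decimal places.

π = [0.2471, 0.2155, 0.2055, 0.1563, 0.1756]

Balance equations π_j = Σ_i π_i·P[i][j]:
  π_0 = 1/3·π_0 + 5/12·π_1 + 1/6·π_2 + 1/6·π_3 + 1/12·π_4
  π_1 = 1/6·π_0 + 1/6·π_1 + 1/3·π_2 + 1/6·π_3 + 1/4·π_4
  π_2 = 1/12·π_0 + 1/6·π_1 + 1/4·π_2 + 1/4·π_3 + 1/3·π_4
  π_3 = 1/4·π_0 + 1/12·π_1 + 1/6·π_2 + 1/12·π_3 + 1/6·π_4
  normalize: π_0 + π_1 + π_2 + π_3 + π_4 = 1
Solving the linear system gives exactly π = [5207/21072, 757/3512, 2165/10536, 3293/21072, 925/5268].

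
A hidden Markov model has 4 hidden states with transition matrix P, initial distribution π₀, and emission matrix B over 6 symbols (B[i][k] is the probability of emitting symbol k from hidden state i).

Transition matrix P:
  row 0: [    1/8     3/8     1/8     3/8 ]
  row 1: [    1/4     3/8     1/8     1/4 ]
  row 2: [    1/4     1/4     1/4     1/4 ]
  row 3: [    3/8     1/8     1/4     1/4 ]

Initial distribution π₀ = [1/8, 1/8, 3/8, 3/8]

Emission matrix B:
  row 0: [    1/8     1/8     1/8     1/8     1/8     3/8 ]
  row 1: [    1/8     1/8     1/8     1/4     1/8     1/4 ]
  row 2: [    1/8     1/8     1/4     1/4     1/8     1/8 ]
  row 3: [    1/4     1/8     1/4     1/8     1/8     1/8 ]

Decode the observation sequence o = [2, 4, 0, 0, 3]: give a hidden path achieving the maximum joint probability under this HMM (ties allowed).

path = [3, 0, 3, 0, 1]

t=0: δ = [1.562e-02, 1.562e-02, 9.375e-02, 9.375e-02]  (obs o_0=2)
t=1: δ = [4.395e-03, 2.930e-03, 2.930e-03, 2.930e-03]  ψ = [3, 2, 2, 2]  (obs o_1=4)
t=2: δ = [1.373e-04, 2.060e-04, 9.155e-05, 4.120e-04]  ψ = [3, 0, 2, 0]  (obs o_2=0)
t=3: δ = [1.931e-05, 9.656e-06, 1.287e-05, 2.575e-05]  ψ = [3, 1, 3, 3]  (obs o_3=0)
t=4: δ = [1.207e-06, 1.810e-06, 1.609e-06, 9.052e-07]  ψ = [3, 0, 3, 0]  (obs o_4=3)
backtrack: best end state = 1; path = [3, 0, 3, 0, 1]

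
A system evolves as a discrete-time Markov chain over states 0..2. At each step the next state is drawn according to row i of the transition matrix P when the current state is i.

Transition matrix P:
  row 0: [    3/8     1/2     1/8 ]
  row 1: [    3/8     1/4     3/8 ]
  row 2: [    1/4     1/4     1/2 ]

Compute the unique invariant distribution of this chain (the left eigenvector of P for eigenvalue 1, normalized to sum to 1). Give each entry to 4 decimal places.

Balance equations π_j = Σ_i π_i·P[i][j]:
  π_0 = 3/8·π_0 + 3/8·π_1 + 1/4·π_2
  π_1 = 1/2·π_0 + 1/4·π_1 + 1/4·π_2
  normalize: π_0 + π_1 + π_2 = 1
Solving the linear system gives exactly π = [1/3, 1/3, 1/3].

π = [0.3333, 0.3333, 0.3333]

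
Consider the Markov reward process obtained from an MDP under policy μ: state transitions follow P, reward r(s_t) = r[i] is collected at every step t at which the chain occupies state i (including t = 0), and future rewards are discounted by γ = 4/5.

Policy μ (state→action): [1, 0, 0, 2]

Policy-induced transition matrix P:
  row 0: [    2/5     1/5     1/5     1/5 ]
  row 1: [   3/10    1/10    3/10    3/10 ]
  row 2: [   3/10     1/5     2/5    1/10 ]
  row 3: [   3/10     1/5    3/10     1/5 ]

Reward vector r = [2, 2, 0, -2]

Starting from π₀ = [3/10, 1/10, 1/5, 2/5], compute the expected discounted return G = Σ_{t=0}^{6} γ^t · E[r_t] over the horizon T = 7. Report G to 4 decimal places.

G = 1.9301

t=0: π = [0.3000, 0.1000, 0.2000, 0.4000], E[r] = 0.0000, γ^t·E[r] = 0.000000, running G = 0.000000
t=1: π = [0.3300, 0.1900, 0.2900, 0.1900], E[r] = 0.6600, γ^t·E[r] = 0.528000, running G = 0.528000
t=2: π = [0.3330, 0.1810, 0.2960, 0.1900], E[r] = 0.6480, γ^t·E[r] = 0.414720, running G = 0.942720
t=3: π = [0.3333, 0.1819, 0.2963, 0.1885], E[r] = 0.6534, γ^t·E[r] = 0.334541, running G = 1.277261
t=4: π = [0.3333, 0.1818, 0.2963, 0.1886], E[r] = 0.6532, γ^t·E[r] = 0.267534, running G = 1.544795
t=5: π = [0.3333, 0.1818, 0.2963, 0.1886], E[r] = 0.6532, γ^t·E[r] = 0.214041, running G = 1.758836
t=6: π = [0.3333, 0.1818, 0.2963, 0.1886], E[r] = 0.6532, γ^t·E[r] = 0.171232, running G = 1.930068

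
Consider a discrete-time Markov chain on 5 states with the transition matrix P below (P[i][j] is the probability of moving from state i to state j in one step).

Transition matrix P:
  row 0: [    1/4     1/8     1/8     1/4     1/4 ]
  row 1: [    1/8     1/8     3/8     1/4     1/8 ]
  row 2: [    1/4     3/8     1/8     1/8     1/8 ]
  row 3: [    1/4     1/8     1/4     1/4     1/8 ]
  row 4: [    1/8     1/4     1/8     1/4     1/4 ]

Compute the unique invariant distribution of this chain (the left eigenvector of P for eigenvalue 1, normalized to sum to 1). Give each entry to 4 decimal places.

π = [0.2039, 0.1971, 0.2024, 0.2247, 0.1720]

Balance equations π_j = Σ_i π_i·P[i][j]:
  π_0 = 1/4·π_0 + 1/8·π_1 + 1/4·π_2 + 1/4·π_3 + 1/8·π_4
  π_1 = 1/8·π_0 + 1/8·π_1 + 3/8·π_2 + 1/8·π_3 + 1/4·π_4
  π_2 = 1/8·π_0 + 3/8·π_1 + 1/8·π_2 + 1/4·π_3 + 1/8·π_4
  π_3 = 1/4·π_0 + 1/4·π_1 + 1/8·π_2 + 1/4·π_3 + 1/4·π_4
  normalize: π_0 + π_1 + π_2 + π_3 + π_4 = 1
Solving the linear system gives exactly π = [116/569, 785/3983, 806/3983, 895/3983, 685/3983].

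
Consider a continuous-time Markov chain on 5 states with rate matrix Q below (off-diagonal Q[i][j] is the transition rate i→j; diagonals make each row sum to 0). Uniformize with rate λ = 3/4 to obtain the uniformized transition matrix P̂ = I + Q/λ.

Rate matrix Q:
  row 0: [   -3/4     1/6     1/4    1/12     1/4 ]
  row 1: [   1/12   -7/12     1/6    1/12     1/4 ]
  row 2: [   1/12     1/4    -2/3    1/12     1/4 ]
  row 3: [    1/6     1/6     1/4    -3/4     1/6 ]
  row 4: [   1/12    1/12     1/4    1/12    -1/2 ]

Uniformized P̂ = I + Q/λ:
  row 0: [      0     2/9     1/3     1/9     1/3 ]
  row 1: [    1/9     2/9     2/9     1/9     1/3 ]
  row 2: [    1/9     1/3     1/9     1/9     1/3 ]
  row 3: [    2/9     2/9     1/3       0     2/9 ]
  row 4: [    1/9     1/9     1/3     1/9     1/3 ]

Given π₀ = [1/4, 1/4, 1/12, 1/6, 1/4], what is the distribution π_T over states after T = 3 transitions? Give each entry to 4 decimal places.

π = [0.1101, 0.2138, 0.2541, 0.0999, 0.3221]

t=0: π = [0.2500, 0.2500, 0.0833, 0.1667, 0.2500]
t=1: π = [0.1019, 0.2037, 0.2870, 0.0926, 0.3148]
t=2: π = [0.1101, 0.2191, 0.2469, 0.1008, 0.3230]
t=3: π = [0.1101, 0.2138, 0.2541, 0.0999, 0.3221]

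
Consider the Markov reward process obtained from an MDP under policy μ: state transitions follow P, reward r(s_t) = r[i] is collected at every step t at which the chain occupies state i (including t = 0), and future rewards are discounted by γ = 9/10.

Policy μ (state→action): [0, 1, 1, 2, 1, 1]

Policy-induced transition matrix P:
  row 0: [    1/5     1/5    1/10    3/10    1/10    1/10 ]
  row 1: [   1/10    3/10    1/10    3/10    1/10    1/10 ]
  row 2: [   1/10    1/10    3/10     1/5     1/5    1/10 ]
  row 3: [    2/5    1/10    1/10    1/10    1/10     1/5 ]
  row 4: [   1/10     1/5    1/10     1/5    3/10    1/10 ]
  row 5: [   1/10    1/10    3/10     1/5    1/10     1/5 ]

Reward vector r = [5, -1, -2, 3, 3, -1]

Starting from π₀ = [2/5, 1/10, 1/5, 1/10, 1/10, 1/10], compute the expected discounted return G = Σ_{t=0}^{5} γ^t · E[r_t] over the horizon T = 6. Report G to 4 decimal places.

G = 7.0745

t=0: π = [0.4000, 0.1000, 0.2000, 0.1000, 0.1000, 0.1000], E[r] = 2.0000, γ^t·E[r] = 2.000000, running G = 2.000000
t=1: π = [0.1700, 0.1700, 0.1600, 0.2400, 0.1400, 0.1200], E[r] = 1.3800, γ^t·E[r] = 1.242000, running G = 3.242000
t=2: π = [0.1890, 0.1650, 0.1560, 0.2100, 0.1440, 0.1360], E[r] = 1.3940, γ^t·E[r] = 1.129140, running G = 4.371140
t=3: π = [0.1819, 0.1663, 0.1584, 0.2144, 0.1444, 0.1346], E[r] = 1.3682, γ^t·E[r] = 0.997418, running G = 5.368558
t=4: π = [0.1825, 0.1659, 0.1586, 0.2134, 0.1447, 0.1349], E[r] = 1.3689, γ^t·E[r] = 0.898109, running G = 6.266667
t=5: π = [0.1823, 0.1659, 0.1587, 0.2135, 0.1448, 0.1348], E[r] = 1.3681, γ^t·E[r] = 0.807858, running G = 7.074524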